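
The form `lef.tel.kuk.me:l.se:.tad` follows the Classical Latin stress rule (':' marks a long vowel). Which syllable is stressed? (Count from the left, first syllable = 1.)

5

Classical Latin: stress the penult if heavy (long vowel or closed), else the antepenult.
Weights: 4 me:l H, 5 se: H, 6 tad H.
The penult (syllable 5, se:) is heavy, so it takes stress.
Stress on syllable 5: lef.tel.kuk.me:l.ˈse:.tad.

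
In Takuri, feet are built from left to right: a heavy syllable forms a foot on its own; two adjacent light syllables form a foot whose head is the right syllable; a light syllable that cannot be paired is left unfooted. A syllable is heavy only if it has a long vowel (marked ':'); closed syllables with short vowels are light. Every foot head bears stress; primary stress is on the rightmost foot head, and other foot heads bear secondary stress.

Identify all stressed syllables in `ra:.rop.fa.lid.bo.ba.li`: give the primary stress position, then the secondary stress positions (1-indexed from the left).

primary 7, secondary 1, 3, 5

Weights: 1 ra: H, 2 rop L, 3 fa L, 4 lid L, 5 bo L, 6 ba L, 7 li L.
Parse left to right (heavy = foot alone; LL = one foot; stranded L unfooted): (ˈra:) (rop.ˈfa) (lid.ˈbo) (ba.ˈli).
Foot heads: 1, 3, 5, 7.
Primary stress on the rightmost head = syllable 7.
Secondary stress on 1, 3, 5: ˌra:.rop.ˌfa.lid.ˌbo.ba.ˈli.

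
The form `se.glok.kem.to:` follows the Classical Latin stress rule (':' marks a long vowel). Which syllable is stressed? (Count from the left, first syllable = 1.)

Classical Latin: stress the penult if heavy (long vowel or closed), else the antepenult.
Weights: 2 glok H, 3 kem H, 4 to: H.
The penult (syllable 3, kem) is heavy, so it takes stress.
Stress on syllable 3: se.glok.ˈkem.to:.

3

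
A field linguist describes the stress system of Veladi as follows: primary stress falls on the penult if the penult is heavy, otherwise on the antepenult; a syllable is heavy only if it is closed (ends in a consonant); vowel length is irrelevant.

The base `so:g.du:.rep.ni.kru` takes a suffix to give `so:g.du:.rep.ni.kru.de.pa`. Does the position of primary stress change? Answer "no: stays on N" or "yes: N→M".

Base `so:g.du:.rep.ni.kru` (5 syllables):
  Weights: 3 rep H, 4 ni L, 5 kru L.
  The penult (syllable 4, ni) is light, so stress falls on the antepenult (syllable 3, rep).
  → primary stress on syllable 3.
Suffixed `so:g.du:.rep.ni.kru.de.pa` (7 syllables):
  Weights: 5 kru L, 6 de L, 7 pa L.
  The penult (syllable 6, de) is light, so stress falls on the antepenult (syllable 5, kru).
  → primary stress on syllable 5.

yes: 3→5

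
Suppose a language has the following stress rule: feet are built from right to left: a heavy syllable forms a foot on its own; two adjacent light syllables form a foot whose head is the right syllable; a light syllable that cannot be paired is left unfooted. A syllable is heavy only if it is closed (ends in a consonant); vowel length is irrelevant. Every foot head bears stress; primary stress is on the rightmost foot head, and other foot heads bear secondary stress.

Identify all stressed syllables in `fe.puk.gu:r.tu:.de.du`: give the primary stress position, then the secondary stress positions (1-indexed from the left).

Weights: 1 fe L, 2 puk H, 3 gu:r H, 4 tu: L, 5 de L, 6 du L.
Parse right to left (heavy = foot alone; LL = one foot; stranded L unfooted): fe (ˈpuk) (ˈgu:r) tu: (de.ˈdu).
Foot heads: 2, 3, 6.
Primary stress on the rightmost head = syllable 6.
Secondary stress on 2, 3: fe.ˌpuk.ˌgu:r.tu:.de.ˈdu.

primary 6, secondary 2, 3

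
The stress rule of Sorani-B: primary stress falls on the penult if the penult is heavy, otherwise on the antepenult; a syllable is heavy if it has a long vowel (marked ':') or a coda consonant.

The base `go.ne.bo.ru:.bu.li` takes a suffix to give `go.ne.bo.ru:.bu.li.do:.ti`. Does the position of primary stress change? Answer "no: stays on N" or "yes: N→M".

yes: 4→7

Base `go.ne.bo.ru:.bu.li` (6 syllables):
  Weights: 4 ru: H, 5 bu L, 6 li L.
  The penult (syllable 5, bu) is light, so stress falls on the antepenult (syllable 4, ru:).
  → primary stress on syllable 4.
Suffixed `go.ne.bo.ru:.bu.li.do:.ti` (8 syllables):
  Weights: 6 li L, 7 do: H, 8 ti L.
  The penult (syllable 7, do:) is heavy, so it takes stress.
  → primary stress on syllable 7.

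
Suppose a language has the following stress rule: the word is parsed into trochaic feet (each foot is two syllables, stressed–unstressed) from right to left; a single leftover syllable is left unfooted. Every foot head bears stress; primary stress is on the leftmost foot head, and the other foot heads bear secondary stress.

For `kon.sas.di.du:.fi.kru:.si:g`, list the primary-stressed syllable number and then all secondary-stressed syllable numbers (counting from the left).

primary 2, secondary 4, 6

Parse right to left into trochaic (ˈσσ) feet: kon (ˈsas.di) (ˈdu:.fi) (ˈkru:.si:g). Syllable 1 is left unfooted.
Foot heads (stressed positions): 2, 4, 6.
End Rule Leftmost: primary stress on the leftmost head = syllable 2.
Secondary stress on 4, 6: kon.ˈsas.di.ˌdu:.fi.ˌkru:.si:g.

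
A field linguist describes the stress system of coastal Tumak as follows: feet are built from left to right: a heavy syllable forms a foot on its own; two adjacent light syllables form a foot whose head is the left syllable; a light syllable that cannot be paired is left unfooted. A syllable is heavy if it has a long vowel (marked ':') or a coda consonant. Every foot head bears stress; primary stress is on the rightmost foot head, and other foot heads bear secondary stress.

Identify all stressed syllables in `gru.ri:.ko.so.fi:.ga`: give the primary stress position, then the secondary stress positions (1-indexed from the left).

Weights: 1 gru L, 2 ri: H, 3 ko L, 4 so L, 5 fi: H, 6 ga L.
Parse left to right (heavy = foot alone; LL = one foot; stranded L unfooted): gru (ˈri:) (ˈko.so) (ˈfi:) ga.
Foot heads: 2, 3, 5.
Primary stress on the rightmost head = syllable 5.
Secondary stress on 2, 3: gru.ˌri:.ˌko.so.ˈfi:.ga.

primary 5, secondary 2, 3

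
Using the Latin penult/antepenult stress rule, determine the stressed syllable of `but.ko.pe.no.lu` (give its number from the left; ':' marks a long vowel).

Classical Latin: stress the penult if heavy (long vowel or closed), else the antepenult.
Weights: 3 pe L, 4 no L, 5 lu L.
The penult (syllable 4, no) is light, so stress falls on the antepenult (syllable 3, pe).
Stress on syllable 3: but.ko.ˈpe.no.lu.

3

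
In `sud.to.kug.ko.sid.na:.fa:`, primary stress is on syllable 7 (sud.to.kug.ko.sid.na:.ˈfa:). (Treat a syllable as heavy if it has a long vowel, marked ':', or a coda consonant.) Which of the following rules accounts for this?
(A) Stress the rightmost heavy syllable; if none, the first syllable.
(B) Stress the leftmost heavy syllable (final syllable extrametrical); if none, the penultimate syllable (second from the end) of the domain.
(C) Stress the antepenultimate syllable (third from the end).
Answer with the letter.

Rule A → syllable 7 ✓.
Rule B → syllable 1 (observed: 7).
Rule C → syllable 5 (observed: 7).

A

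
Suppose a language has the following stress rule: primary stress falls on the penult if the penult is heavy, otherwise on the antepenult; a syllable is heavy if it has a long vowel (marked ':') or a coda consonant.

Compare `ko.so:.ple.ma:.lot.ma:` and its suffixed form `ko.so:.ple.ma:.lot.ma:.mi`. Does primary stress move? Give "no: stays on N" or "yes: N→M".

yes: 5→6

Base `ko.so:.ple.ma:.lot.ma:` (6 syllables):
  Weights: 4 ma: H, 5 lot H, 6 ma: H.
  The penult (syllable 5, lot) is heavy, so it takes stress.
  → primary stress on syllable 5.
Suffixed `ko.so:.ple.ma:.lot.ma:.mi` (7 syllables):
  Weights: 5 lot H, 6 ma: H, 7 mi L.
  The penult (syllable 6, ma:) is heavy, so it takes stress.
  → primary stress on syllable 6.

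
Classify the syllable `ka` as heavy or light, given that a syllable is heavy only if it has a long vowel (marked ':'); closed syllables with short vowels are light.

light

`ka`: short vowel, open (no coda). Short vowel → light.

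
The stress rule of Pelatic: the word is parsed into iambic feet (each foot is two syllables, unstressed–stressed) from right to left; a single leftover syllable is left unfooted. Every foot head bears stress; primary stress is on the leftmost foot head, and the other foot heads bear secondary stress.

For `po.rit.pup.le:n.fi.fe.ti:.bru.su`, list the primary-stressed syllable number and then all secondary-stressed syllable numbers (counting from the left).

primary 3, secondary 5, 7, 9

Parse right to left into iambic (σˈσ) feet: po (rit.ˈpup) (le:n.ˈfi) (fe.ˈti:) (bru.ˈsu). Syllable 1 is left unfooted.
Foot heads (stressed positions): 3, 5, 7, 9.
End Rule Leftmost: primary stress on the leftmost head = syllable 3.
Secondary stress on 5, 7, 9: po.rit.ˈpup.le:n.ˌfi.fe.ˌti:.bru.ˌsu.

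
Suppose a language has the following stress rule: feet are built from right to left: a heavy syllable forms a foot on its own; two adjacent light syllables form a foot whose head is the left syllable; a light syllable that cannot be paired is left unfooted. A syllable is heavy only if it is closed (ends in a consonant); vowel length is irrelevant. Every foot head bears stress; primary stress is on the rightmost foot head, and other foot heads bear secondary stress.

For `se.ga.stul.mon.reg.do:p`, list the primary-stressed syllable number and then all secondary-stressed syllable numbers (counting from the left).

primary 6, secondary 1, 3, 4, 5

Weights: 1 se L, 2 ga L, 3 stul H, 4 mon H, 5 reg H, 6 do:p H.
Parse right to left (heavy = foot alone; LL = one foot; stranded L unfooted): (ˈse.ga) (ˈstul) (ˈmon) (ˈreg) (ˈdo:p).
Foot heads: 1, 3, 4, 5, 6.
Primary stress on the rightmost head = syllable 6.
Secondary stress on 1, 3, 4, 5: ˌse.ga.ˌstul.ˌmon.ˌreg.ˈdo:p.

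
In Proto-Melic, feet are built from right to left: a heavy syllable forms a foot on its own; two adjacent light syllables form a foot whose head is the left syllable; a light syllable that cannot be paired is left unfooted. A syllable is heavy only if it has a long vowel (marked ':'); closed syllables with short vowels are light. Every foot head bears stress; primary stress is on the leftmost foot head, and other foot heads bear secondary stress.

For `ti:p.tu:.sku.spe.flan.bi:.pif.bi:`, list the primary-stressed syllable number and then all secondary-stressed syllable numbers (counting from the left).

primary 1, secondary 2, 4, 6, 8

Weights: 1 ti:p H, 2 tu: H, 3 sku L, 4 spe L, 5 flan L, 6 bi: H, 7 pif L, 8 bi: H.
Parse right to left (heavy = foot alone; LL = one foot; stranded L unfooted): (ˈti:p) (ˈtu:) sku (ˈspe.flan) (ˈbi:) pif (ˈbi:).
Foot heads: 1, 2, 4, 6, 8.
Primary stress on the leftmost head = syllable 1.
Secondary stress on 2, 4, 6, 8: ˈti:p.ˌtu:.sku.ˌspe.flan.ˌbi:.pif.ˌbi:.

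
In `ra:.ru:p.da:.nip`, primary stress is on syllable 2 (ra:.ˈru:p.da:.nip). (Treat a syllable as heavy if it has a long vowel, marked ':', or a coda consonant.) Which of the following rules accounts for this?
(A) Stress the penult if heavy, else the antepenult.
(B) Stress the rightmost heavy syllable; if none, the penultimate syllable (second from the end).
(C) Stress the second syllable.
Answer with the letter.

C

Rule A → syllable 3 (observed: 2).
Rule B → syllable 4 (observed: 2).
Rule C → syllable 2 ✓.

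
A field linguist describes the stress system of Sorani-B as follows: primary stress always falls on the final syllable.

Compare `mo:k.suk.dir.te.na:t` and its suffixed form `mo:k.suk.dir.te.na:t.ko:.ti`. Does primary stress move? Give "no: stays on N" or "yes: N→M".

yes: 5→7

Base `mo:k.suk.dir.te.na:t` (5 syllables):
  The word has 5 syllables; the final syllable is syllable 5 (na:t).
  → primary stress on syllable 5.
Suffixed `mo:k.suk.dir.te.na:t.ko:.ti` (7 syllables):
  The word has 7 syllables; the final syllable is syllable 7 (ti).
  → primary stress on syllable 7.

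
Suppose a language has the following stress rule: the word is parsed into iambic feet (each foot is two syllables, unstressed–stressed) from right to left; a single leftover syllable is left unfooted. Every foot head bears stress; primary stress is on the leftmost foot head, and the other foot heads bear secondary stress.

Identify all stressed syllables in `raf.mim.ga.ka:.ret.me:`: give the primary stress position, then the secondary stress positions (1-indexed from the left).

Parse right to left into iambic (σˈσ) feet: (raf.ˈmim) (ga.ˈka:) (ret.ˈme:).
Foot heads (stressed positions): 2, 4, 6.
End Rule Leftmost: primary stress on the leftmost head = syllable 2.
Secondary stress on 4, 6: raf.ˈmim.ga.ˌka:.ret.ˌme:.

primary 2, secondary 4, 6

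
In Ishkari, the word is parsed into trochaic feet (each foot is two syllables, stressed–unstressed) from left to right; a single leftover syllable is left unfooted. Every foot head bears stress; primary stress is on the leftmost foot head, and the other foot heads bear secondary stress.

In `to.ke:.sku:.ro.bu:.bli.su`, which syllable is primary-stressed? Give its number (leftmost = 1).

Parse left to right into trochaic (ˈσσ) feet: (ˈto.ke:) (ˈsku:.ro) (ˈbu:.bli) su. Syllable 7 is left unfooted.
Foot heads (stressed positions): 1, 3, 5.
End Rule Leftmost: primary stress on the leftmost head = syllable 1.
Primary stress: syllable 1 → ˈto.ke:.sku:.ro.bu:.bli.su.

1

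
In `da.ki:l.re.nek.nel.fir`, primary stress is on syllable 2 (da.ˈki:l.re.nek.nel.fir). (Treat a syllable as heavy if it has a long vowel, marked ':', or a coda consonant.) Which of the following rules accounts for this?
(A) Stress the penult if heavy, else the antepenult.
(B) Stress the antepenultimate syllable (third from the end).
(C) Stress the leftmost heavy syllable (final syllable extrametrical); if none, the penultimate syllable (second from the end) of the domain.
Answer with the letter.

Rule A → syllable 5 (observed: 2).
Rule B → syllable 4 (observed: 2).
Rule C → syllable 2 ✓.

C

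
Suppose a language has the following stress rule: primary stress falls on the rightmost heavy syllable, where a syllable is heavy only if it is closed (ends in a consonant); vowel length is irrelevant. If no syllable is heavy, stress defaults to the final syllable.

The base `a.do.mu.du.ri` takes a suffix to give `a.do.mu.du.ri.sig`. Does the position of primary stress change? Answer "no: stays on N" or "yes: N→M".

yes: 5→6

Base `a.do.mu.du.ri` (5 syllables):
  Weights: 1 a L, 2 do L, 3 mu L, 4 du L, 5 ri L.
  No heavy syllable in the domain; default to the final syllable = syllable 5.
  → primary stress on syllable 5.
Suffixed `a.do.mu.du.ri.sig` (6 syllables):
  Weights: 1 a L, 2 do L, 3 mu L, 4 du L, 5 ri L, 6 sig H.
  Heavy syllables in the domain: 6. The rightmost is syllable 6 (sig).
  → primary stress on syllable 6.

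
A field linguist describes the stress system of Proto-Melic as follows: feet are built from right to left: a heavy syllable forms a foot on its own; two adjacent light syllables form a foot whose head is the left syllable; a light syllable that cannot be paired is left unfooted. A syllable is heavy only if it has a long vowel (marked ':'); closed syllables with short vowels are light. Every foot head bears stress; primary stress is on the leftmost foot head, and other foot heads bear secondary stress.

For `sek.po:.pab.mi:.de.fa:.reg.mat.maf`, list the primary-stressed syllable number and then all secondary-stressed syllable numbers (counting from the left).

Weights: 1 sek L, 2 po: H, 3 pab L, 4 mi: H, 5 de L, 6 fa: H, 7 reg L, 8 mat L, 9 maf L.
Parse right to left (heavy = foot alone; LL = one foot; stranded L unfooted): sek (ˈpo:) pab (ˈmi:) de (ˈfa:) reg (ˈmat.maf).
Foot heads: 2, 4, 6, 8.
Primary stress on the leftmost head = syllable 2.
Secondary stress on 4, 6, 8: sek.ˈpo:.pab.ˌmi:.de.ˌfa:.reg.ˌmat.maf.

primary 2, secondary 4, 6, 8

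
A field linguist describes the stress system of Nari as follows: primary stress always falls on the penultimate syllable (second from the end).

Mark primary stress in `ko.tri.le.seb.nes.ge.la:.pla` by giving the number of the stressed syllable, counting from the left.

7

The word has 8 syllables; the penultimate syllable (second from the end) is syllable 7 (la:).
Primary stress: syllable 7 → ko.tri.le.seb.nes.ge.ˈla:.pla.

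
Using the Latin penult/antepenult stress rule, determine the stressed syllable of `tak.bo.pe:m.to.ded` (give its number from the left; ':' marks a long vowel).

3

Classical Latin: stress the penult if heavy (long vowel or closed), else the antepenult.
Weights: 3 pe:m H, 4 to L, 5 ded H.
The penult (syllable 4, to) is light, so stress falls on the antepenult (syllable 3, pe:m).
Stress on syllable 3: tak.bo.ˈpe:m.to.ded.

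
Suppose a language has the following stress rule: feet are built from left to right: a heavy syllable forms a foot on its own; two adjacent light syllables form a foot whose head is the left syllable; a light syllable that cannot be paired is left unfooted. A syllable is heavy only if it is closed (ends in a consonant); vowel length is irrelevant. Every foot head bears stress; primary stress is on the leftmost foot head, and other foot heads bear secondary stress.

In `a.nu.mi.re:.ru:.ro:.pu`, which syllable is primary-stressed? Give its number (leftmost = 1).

1

Weights: 1 a L, 2 nu L, 3 mi L, 4 re: L, 5 ru: L, 6 ro: L, 7 pu L.
Parse left to right (heavy = foot alone; LL = one foot; stranded L unfooted): (ˈa.nu) (ˈmi.re:) (ˈru:.ro:) pu.
Foot heads: 1, 3, 5.
Primary stress on the leftmost head = syllable 1.
Primary stress: syllable 1 → ˈa.nu.mi.re:.ru:.ro:.pu.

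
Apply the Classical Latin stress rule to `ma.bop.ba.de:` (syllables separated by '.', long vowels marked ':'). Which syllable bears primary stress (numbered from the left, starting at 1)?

2

Classical Latin: stress the penult if heavy (long vowel or closed), else the antepenult.
Weights: 2 bop H, 3 ba L, 4 de: H.
The penult (syllable 3, ba) is light, so stress falls on the antepenult (syllable 2, bop).
Stress on syllable 2: ma.ˈbop.ba.de:.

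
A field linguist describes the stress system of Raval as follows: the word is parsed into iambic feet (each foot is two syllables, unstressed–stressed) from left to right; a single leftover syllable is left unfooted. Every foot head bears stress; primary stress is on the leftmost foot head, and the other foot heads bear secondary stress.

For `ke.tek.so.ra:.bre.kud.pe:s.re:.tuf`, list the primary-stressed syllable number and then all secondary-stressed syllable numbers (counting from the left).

primary 2, secondary 4, 6, 8

Parse left to right into iambic (σˈσ) feet: (ke.ˈtek) (so.ˈra:) (bre.ˈkud) (pe:s.ˈre:) tuf. Syllable 9 is left unfooted.
Foot heads (stressed positions): 2, 4, 6, 8.
End Rule Leftmost: primary stress on the leftmost head = syllable 2.
Secondary stress on 4, 6, 8: ke.ˈtek.so.ˌra:.bre.ˌkud.pe:s.ˌre:.tuf.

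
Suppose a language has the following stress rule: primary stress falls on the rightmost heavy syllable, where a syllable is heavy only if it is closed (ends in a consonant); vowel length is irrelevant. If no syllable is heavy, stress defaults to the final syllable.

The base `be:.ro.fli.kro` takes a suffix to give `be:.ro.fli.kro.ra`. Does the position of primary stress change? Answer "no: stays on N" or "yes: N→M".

yes: 4→5

Base `be:.ro.fli.kro` (4 syllables):
  Weights: 1 be: L, 2 ro L, 3 fli L, 4 kro L.
  No heavy syllable in the domain; default to the final syllable = syllable 4.
  → primary stress on syllable 4.
Suffixed `be:.ro.fli.kro.ra` (5 syllables):
  Weights: 1 be: L, 2 ro L, 3 fli L, 4 kro L, 5 ra L.
  No heavy syllable in the domain; default to the final syllable = syllable 5.
  → primary stress on syllable 5.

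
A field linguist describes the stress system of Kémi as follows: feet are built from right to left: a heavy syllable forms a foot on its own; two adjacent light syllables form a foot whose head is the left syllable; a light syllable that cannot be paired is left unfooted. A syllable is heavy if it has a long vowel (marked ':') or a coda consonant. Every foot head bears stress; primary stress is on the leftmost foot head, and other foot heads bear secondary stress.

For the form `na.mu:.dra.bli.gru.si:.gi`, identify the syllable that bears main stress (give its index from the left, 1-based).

Weights: 1 na L, 2 mu: H, 3 dra L, 4 bli L, 5 gru L, 6 si: H, 7 gi L.
Parse right to left (heavy = foot alone; LL = one foot; stranded L unfooted): na (ˈmu:) dra (ˈbli.gru) (ˈsi:) gi.
Foot heads: 2, 4, 6.
Primary stress on the leftmost head = syllable 2.
Primary stress: syllable 2 → na.ˈmu:.dra.bli.gru.si:.gi.

2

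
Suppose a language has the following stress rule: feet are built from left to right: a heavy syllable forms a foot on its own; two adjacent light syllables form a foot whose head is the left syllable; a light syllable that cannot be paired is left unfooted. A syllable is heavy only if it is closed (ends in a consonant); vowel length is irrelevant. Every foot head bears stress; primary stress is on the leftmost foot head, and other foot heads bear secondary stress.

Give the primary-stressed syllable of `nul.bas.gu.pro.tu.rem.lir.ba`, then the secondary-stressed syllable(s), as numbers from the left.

primary 1, secondary 2, 3, 6, 7

Weights: 1 nul H, 2 bas H, 3 gu L, 4 pro L, 5 tu L, 6 rem H, 7 lir H, 8 ba L.
Parse left to right (heavy = foot alone; LL = one foot; stranded L unfooted): (ˈnul) (ˈbas) (ˈgu.pro) tu (ˈrem) (ˈlir) ba.
Foot heads: 1, 2, 3, 6, 7.
Primary stress on the leftmost head = syllable 1.
Secondary stress on 2, 3, 6, 7: ˈnul.ˌbas.ˌgu.pro.tu.ˌrem.ˌlir.ba.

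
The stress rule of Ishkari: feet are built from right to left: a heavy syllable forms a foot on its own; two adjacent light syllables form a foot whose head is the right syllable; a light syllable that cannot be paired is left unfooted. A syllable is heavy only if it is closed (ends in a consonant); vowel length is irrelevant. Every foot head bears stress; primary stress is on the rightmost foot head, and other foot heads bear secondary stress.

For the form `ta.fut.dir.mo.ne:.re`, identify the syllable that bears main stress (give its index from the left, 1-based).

6

Weights: 1 ta L, 2 fut H, 3 dir H, 4 mo L, 5 ne: L, 6 re L.
Parse right to left (heavy = foot alone; LL = one foot; stranded L unfooted): ta (ˈfut) (ˈdir) mo (ne:.ˈre).
Foot heads: 2, 3, 6.
Primary stress on the rightmost head = syllable 6.
Primary stress: syllable 6 → ta.fut.dir.mo.ne:.ˈre.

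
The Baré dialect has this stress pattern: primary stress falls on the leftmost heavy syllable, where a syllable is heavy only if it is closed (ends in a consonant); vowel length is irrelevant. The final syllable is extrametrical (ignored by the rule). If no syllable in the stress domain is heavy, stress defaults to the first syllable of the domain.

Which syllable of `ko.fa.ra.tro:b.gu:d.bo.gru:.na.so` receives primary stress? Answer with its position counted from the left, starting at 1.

The final syllable (9, so) is extrametrical; the stress domain is syllables 1–8.
Weights: 1 ko L, 2 fa L, 3 ra L, 4 tro:b H, 5 gu:d H, 6 bo L, 7 gru: L, 8 na L.
Heavy syllables in the domain: 4, 5. The leftmost is syllable 4 (tro:b).
Primary stress: syllable 4 → ko.fa.ra.ˈtro:b.gu:d.bo.gru:.na.so.

4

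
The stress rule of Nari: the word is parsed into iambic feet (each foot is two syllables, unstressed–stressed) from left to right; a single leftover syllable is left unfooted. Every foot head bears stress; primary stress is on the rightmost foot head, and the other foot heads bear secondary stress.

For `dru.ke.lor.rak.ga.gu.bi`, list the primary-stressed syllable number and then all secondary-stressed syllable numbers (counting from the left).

primary 6, secondary 2, 4

Parse left to right into iambic (σˈσ) feet: (dru.ˈke) (lor.ˈrak) (ga.ˈgu) bi. Syllable 7 is left unfooted.
Foot heads (stressed positions): 2, 4, 6.
End Rule Rightmost: primary stress on the rightmost head = syllable 6.
Secondary stress on 2, 4: dru.ˌke.lor.ˌrak.ga.ˈgu.bi.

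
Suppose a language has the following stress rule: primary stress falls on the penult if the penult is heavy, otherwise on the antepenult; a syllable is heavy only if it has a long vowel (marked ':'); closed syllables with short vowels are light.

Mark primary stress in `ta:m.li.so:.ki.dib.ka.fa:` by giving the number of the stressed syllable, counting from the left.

Weights: 5 dib L, 6 ka L, 7 fa: H.
The penult (syllable 6, ka) is light, so stress falls on the antepenult (syllable 5, dib).
Primary stress: syllable 5 → ta:m.li.so:.ki.ˈdib.ka.fa:.

5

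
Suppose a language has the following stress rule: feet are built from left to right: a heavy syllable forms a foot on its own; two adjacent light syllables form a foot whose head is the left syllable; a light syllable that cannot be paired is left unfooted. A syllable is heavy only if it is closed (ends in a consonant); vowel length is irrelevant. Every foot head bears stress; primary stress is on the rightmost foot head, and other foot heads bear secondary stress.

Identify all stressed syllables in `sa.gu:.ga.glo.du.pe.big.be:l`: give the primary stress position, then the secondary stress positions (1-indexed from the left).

primary 8, secondary 1, 3, 5, 7

Weights: 1 sa L, 2 gu: L, 3 ga L, 4 glo L, 5 du L, 6 pe L, 7 big H, 8 be:l H.
Parse left to right (heavy = foot alone; LL = one foot; stranded L unfooted): (ˈsa.gu:) (ˈga.glo) (ˈdu.pe) (ˈbig) (ˈbe:l).
Foot heads: 1, 3, 5, 7, 8.
Primary stress on the rightmost head = syllable 8.
Secondary stress on 1, 3, 5, 7: ˌsa.gu:.ˌga.glo.ˌdu.pe.ˌbig.ˈbe:l.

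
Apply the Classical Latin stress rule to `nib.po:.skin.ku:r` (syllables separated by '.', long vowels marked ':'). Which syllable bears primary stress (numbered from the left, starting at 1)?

Classical Latin: stress the penult if heavy (long vowel or closed), else the antepenult.
Weights: 2 po: H, 3 skin H, 4 ku:r H.
The penult (syllable 3, skin) is heavy, so it takes stress.
Stress on syllable 3: nib.po:.ˈskin.ku:r.

3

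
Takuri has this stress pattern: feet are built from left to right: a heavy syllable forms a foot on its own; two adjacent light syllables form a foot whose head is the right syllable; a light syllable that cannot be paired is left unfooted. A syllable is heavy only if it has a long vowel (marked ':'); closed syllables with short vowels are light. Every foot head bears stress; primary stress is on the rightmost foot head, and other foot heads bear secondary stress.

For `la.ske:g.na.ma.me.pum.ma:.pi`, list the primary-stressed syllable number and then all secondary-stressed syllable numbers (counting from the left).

Weights: 1 la L, 2 ske:g H, 3 na L, 4 ma L, 5 me L, 6 pum L, 7 ma: H, 8 pi L.
Parse left to right (heavy = foot alone; LL = one foot; stranded L unfooted): la (ˈske:g) (na.ˈma) (me.ˈpum) (ˈma:) pi.
Foot heads: 2, 4, 6, 7.
Primary stress on the rightmost head = syllable 7.
Secondary stress on 2, 4, 6: la.ˌske:g.na.ˌma.me.ˌpum.ˈma:.pi.

primary 7, secondary 2, 4, 6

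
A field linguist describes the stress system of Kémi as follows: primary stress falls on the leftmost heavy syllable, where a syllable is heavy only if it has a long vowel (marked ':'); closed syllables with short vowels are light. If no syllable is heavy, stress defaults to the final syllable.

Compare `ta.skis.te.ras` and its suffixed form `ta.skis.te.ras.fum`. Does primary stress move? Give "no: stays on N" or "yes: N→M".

yes: 4→5

Base `ta.skis.te.ras` (4 syllables):
  Weights: 1 ta L, 2 skis L, 3 te L, 4 ras L.
  No heavy syllable in the domain; default to the final syllable = syllable 4.
  → primary stress on syllable 4.
Suffixed `ta.skis.te.ras.fum` (5 syllables):
  Weights: 1 ta L, 2 skis L, 3 te L, 4 ras L, 5 fum L.
  No heavy syllable in the domain; default to the final syllable = syllable 5.
  → primary stress on syllable 5.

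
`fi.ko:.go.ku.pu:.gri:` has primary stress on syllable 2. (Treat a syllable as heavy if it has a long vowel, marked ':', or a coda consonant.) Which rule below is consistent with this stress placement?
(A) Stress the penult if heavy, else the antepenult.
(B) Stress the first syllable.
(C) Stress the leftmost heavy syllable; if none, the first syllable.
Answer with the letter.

C

Rule A → syllable 5 (observed: 2).
Rule B → syllable 1 (observed: 2).
Rule C → syllable 2 ✓.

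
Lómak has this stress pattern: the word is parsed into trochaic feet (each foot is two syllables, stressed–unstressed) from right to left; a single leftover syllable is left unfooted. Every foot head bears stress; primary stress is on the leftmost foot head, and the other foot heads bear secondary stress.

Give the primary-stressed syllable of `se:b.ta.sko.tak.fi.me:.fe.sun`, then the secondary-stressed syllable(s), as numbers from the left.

primary 1, secondary 3, 5, 7

Parse right to left into trochaic (ˈσσ) feet: (ˈse:b.ta) (ˈsko.tak) (ˈfi.me:) (ˈfe.sun).
Foot heads (stressed positions): 1, 3, 5, 7.
End Rule Leftmost: primary stress on the leftmost head = syllable 1.
Secondary stress on 3, 5, 7: ˈse:b.ta.ˌsko.tak.ˌfi.me:.ˌfe.sun.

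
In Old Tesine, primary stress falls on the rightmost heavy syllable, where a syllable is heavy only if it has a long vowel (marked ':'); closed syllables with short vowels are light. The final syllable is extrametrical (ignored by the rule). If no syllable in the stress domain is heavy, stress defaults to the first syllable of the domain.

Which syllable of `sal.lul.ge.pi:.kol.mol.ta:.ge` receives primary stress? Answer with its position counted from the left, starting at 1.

The final syllable (8, ge) is extrametrical; the stress domain is syllables 1–7.
Weights: 1 sal L, 2 lul L, 3 ge L, 4 pi: H, 5 kol L, 6 mol L, 7 ta: H.
Heavy syllables in the domain: 4, 7. The rightmost is syllable 7 (ta:).
Primary stress: syllable 7 → sal.lul.ge.pi:.kol.mol.ˈta:.ge.

7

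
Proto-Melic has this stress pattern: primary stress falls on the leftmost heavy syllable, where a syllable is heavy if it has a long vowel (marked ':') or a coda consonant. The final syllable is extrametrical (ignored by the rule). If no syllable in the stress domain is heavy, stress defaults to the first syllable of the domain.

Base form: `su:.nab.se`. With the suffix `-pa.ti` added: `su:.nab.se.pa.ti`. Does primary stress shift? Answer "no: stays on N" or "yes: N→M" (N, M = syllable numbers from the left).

Base `su:.nab.se` (3 syllables):
  The final syllable (3, se) is extrametrical; the stress domain is syllables 1–2.
  Weights: 1 su: H, 2 nab H.
  Heavy syllables in the domain: 1, 2. The leftmost is syllable 1 (su:).
  → primary stress on syllable 1.
Suffixed `su:.nab.se.pa.ti` (5 syllables):
  The final syllable (5, ti) is extrametrical; the stress domain is syllables 1–4.
  Weights: 1 su: H, 2 nab H, 3 se L, 4 pa L.
  Heavy syllables in the domain: 1, 2. The leftmost is syllable 1 (su:).
  → primary stress on syllable 1.

no: stays on 1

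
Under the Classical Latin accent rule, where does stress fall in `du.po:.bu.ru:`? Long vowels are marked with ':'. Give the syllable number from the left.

2

Classical Latin: stress the penult if heavy (long vowel or closed), else the antepenult.
Weights: 2 po: H, 3 bu L, 4 ru: H.
The penult (syllable 3, bu) is light, so stress falls on the antepenult (syllable 2, po:).
Stress on syllable 2: du.ˈpo:.bu.ru:.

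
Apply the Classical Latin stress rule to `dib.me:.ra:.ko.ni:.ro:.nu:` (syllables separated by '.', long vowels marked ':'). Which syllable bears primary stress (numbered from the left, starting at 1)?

6

Classical Latin: stress the penult if heavy (long vowel or closed), else the antepenult.
Weights: 5 ni: H, 6 ro: H, 7 nu: H.
The penult (syllable 6, ro:) is heavy, so it takes stress.
Stress on syllable 6: dib.me:.ra:.ko.ni:.ˈro:.nu:.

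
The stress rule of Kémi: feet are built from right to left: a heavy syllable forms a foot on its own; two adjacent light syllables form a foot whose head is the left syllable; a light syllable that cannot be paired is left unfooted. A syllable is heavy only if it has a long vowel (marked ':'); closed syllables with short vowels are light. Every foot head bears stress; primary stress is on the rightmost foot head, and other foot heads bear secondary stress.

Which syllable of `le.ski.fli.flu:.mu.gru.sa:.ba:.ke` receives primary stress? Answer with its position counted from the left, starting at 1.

Weights: 1 le L, 2 ski L, 3 fli L, 4 flu: H, 5 mu L, 6 gru L, 7 sa: H, 8 ba: H, 9 ke L.
Parse right to left (heavy = foot alone; LL = one foot; stranded L unfooted): le (ˈski.fli) (ˈflu:) (ˈmu.gru) (ˈsa:) (ˈba:) ke.
Foot heads: 2, 4, 5, 7, 8.
Primary stress on the rightmost head = syllable 8.
Primary stress: syllable 8 → le.ski.fli.flu:.mu.gru.sa:.ˈba:.ke.

8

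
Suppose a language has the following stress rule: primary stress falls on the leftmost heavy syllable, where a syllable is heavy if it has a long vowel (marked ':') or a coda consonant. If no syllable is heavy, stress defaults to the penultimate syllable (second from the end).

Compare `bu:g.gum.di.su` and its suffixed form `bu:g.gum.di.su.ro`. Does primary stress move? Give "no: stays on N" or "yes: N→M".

Base `bu:g.gum.di.su` (4 syllables):
  Weights: 1 bu:g H, 2 gum H, 3 di L, 4 su L.
  Heavy syllables in the domain: 1, 2. The leftmost is syllable 1 (bu:g).
  → primary stress on syllable 1.
Suffixed `bu:g.gum.di.su.ro` (5 syllables):
  Weights: 1 bu:g H, 2 gum H, 3 di L, 4 su L, 5 ro L.
  Heavy syllables in the domain: 1, 2. The leftmost is syllable 1 (bu:g).
  → primary stress on syllable 1.

no: stays on 1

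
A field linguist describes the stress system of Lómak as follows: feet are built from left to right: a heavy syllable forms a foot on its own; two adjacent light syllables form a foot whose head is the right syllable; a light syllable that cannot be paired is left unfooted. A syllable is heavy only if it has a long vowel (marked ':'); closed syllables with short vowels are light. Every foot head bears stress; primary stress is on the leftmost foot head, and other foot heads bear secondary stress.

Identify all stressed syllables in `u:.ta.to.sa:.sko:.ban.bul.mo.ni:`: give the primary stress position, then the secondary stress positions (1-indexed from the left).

primary 1, secondary 3, 4, 5, 7, 9

Weights: 1 u: H, 2 ta L, 3 to L, 4 sa: H, 5 sko: H, 6 ban L, 7 bul L, 8 mo L, 9 ni: H.
Parse left to right (heavy = foot alone; LL = one foot; stranded L unfooted): (ˈu:) (ta.ˈto) (ˈsa:) (ˈsko:) (ban.ˈbul) mo (ˈni:).
Foot heads: 1, 3, 4, 5, 7, 9.
Primary stress on the leftmost head = syllable 1.
Secondary stress on 3, 4, 5, 7, 9: ˈu:.ta.ˌto.ˌsa:.ˌsko:.ban.ˌbul.mo.ˌni:.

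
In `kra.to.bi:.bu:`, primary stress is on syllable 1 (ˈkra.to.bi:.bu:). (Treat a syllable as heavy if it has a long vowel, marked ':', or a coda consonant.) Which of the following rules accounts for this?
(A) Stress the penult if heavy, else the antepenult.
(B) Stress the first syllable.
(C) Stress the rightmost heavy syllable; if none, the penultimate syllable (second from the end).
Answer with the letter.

B

Rule A → syllable 3 (observed: 1).
Rule B → syllable 1 ✓.
Rule C → syllable 4 (observed: 1).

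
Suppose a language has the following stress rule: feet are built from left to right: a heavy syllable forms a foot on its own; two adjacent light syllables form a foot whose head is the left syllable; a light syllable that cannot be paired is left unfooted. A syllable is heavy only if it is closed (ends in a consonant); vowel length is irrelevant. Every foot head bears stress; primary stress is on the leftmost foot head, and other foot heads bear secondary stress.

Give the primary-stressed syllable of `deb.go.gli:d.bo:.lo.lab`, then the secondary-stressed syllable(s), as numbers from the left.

Weights: 1 deb H, 2 go L, 3 gli:d H, 4 bo: L, 5 lo L, 6 lab H.
Parse left to right (heavy = foot alone; LL = one foot; stranded L unfooted): (ˈdeb) go (ˈgli:d) (ˈbo:.lo) (ˈlab).
Foot heads: 1, 3, 4, 6.
Primary stress on the leftmost head = syllable 1.
Secondary stress on 3, 4, 6: ˈdeb.go.ˌgli:d.ˌbo:.lo.ˌlab.

primary 1, secondary 3, 4, 6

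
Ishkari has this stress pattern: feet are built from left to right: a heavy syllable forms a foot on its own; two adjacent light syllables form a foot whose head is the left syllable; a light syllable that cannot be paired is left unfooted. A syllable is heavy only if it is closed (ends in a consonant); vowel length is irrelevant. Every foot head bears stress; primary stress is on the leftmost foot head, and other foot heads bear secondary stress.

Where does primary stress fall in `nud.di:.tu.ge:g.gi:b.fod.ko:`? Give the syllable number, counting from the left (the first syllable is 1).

Weights: 1 nud H, 2 di: L, 3 tu L, 4 ge:g H, 5 gi:b H, 6 fod H, 7 ko: L.
Parse left to right (heavy = foot alone; LL = one foot; stranded L unfooted): (ˈnud) (ˈdi:.tu) (ˈge:g) (ˈgi:b) (ˈfod) ko:.
Foot heads: 1, 2, 4, 5, 6.
Primary stress on the leftmost head = syllable 1.
Primary stress: syllable 1 → ˈnud.di:.tu.ge:g.gi:b.fod.ko:.

1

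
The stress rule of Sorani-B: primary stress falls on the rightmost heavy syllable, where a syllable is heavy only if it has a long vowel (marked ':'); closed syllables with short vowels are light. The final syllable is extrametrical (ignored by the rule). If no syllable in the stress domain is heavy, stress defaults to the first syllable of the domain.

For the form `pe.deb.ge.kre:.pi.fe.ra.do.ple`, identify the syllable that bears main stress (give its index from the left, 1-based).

The final syllable (9, ple) is extrametrical; the stress domain is syllables 1–8.
Weights: 1 pe L, 2 deb L, 3 ge L, 4 kre: H, 5 pi L, 6 fe L, 7 ra L, 8 do L.
Heavy syllables in the domain: 4. The rightmost is syllable 4 (kre:).
Primary stress: syllable 4 → pe.deb.ge.ˈkre:.pi.fe.ra.do.ple.

4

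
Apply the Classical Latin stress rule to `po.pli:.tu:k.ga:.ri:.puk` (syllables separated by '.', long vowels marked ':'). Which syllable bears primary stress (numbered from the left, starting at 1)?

5

Classical Latin: stress the penult if heavy (long vowel or closed), else the antepenult.
Weights: 4 ga: H, 5 ri: H, 6 puk H.
The penult (syllable 5, ri:) is heavy, so it takes stress.
Stress on syllable 5: po.pli:.tu:k.ga:.ˈri:.puk.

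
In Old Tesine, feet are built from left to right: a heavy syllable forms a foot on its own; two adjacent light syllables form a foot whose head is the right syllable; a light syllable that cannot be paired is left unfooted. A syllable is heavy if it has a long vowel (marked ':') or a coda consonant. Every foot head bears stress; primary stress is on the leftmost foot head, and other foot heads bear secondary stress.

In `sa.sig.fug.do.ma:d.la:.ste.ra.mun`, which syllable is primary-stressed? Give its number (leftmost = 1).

Weights: 1 sa L, 2 sig H, 3 fug H, 4 do L, 5 ma:d H, 6 la: H, 7 ste L, 8 ra L, 9 mun H.
Parse left to right (heavy = foot alone; LL = one foot; stranded L unfooted): sa (ˈsig) (ˈfug) do (ˈma:d) (ˈla:) (ste.ˈra) (ˈmun).
Foot heads: 2, 3, 5, 6, 8, 9.
Primary stress on the leftmost head = syllable 2.
Primary stress: syllable 2 → sa.ˈsig.fug.do.ma:d.la:.ste.ra.mun.

2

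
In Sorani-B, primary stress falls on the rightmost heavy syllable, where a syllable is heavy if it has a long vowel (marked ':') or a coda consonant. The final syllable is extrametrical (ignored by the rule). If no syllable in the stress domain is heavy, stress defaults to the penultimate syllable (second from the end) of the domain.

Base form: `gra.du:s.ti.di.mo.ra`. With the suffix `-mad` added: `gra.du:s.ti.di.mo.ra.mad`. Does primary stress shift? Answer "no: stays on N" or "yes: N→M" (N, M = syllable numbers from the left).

Base `gra.du:s.ti.di.mo.ra` (6 syllables):
  The final syllable (6, ra) is extrametrical; the stress domain is syllables 1–5.
  Weights: 1 gra L, 2 du:s H, 3 ti L, 4 di L, 5 mo L.
  Heavy syllables in the domain: 2. The rightmost is syllable 2 (du:s).
  → primary stress on syllable 2.
Suffixed `gra.du:s.ti.di.mo.ra.mad` (7 syllables):
  The final syllable (7, mad) is extrametrical; the stress domain is syllables 1–6.
  Weights: 1 gra L, 2 du:s H, 3 ti L, 4 di L, 5 mo L, 6 ra L.
  Heavy syllables in the domain: 2. The rightmost is syllable 2 (du:s).
  → primary stress on syllable 2.

no: stays on 2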